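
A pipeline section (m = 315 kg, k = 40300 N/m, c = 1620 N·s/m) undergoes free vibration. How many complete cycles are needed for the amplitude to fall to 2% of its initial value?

3 cycles

ζ = c/(2√(km)) = 1620/(2√(40300 × 315)) = 1620/7126 = 0.2273.
Logarithmic decrement δ = 2πζ/√(1 − ζ²) = 2π × 0.2273/√(1 − 0.0517) = 1.467.
x_n/x₀ = e^(−nδ) ≤ 0.02; take ln: n ≥ ln(1/0.02)/δ = 3.912/1.467 = 2.667.
So 3 complete cycles are required.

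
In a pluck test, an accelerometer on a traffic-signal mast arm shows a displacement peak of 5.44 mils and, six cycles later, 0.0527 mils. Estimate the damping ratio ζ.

Logarithmic decrement δ = (1/n)·ln(x₀/x_n) = (1/6)·ln(5.44/0.0527) = (1/6)·ln(103.2) = 0.7728.
ζ = δ/√(4π² + δ²) = 0.7728/√(39.48 + 0.597) = 0.7728/6.331 = 0.1221.

0.122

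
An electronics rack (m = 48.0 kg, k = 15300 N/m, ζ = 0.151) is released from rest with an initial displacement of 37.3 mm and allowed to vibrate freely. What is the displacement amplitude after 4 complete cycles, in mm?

Logarithmic decrement δ = 2πζ/√(1 − ζ²) = 2π × 0.1510/√(1 − 0.0228) = 0.9598.
After n cycles, x_n/x₀ = e^(−nδ), so x_4 = 37.3 × e^(−4 × 0.9598) = 37.3 × 0.02151 = 0.8025 mm.

0.802 mm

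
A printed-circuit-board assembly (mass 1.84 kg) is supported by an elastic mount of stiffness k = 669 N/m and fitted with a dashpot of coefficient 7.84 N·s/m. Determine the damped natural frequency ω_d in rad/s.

ω_n = √(k/m) = √(669.0/1.84) = 19.07 rad/s.
Critical damping c_c = 2√(k·m) = 2√(669.0 × 1.84) = 70.17 N·s/m, so ζ = c/c_c = 7.84/70.17 = 0.1117.
ω_d = ω_n√(1 − ζ²) = 19.07 × √(1 − 0.0125) = 18.95 rad/s.

18.9 rad/s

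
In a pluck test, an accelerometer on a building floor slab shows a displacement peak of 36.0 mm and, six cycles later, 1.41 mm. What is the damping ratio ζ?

Logarithmic decrement δ = (1/n)·ln(x₀/x_n) = (1/6)·ln(36.0/1.41) = (1/6)·ln(25.53) = 0.5400.
ζ = δ/√(4π² + δ²) = 0.5400/√(39.48 + 0.292) = 0.5400/6.306 = 0.08563.

0.0856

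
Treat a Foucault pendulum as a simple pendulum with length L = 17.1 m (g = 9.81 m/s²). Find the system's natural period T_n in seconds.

For a simple pendulum ω_n = √(g/L) = √(9.81/17.1) = √0.5737 = 0.7574 rad/s.
T_n = 2π/ω_n = 6.283/0.7574 = 8.296 s.

8.30 s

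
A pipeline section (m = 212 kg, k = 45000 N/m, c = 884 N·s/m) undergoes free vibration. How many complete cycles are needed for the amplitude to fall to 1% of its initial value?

ζ = c/(2√(km)) = 884/(2√(45000 × 212)) = 884/6177 = 0.1431.
Logarithmic decrement δ = 2πζ/√(1 − ζ²) = 2π × 0.1431/√(1 − 0.0205) = 0.9085.
x_n/x₀ = e^(−nδ) ≤ 0.01; take ln: n ≥ ln(1/0.01)/δ = 4.605/0.9085 = 5.069.
So 6 complete cycles are required.

6 cycles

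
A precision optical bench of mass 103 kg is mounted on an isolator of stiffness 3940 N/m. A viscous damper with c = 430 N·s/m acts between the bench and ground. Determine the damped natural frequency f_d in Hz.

0.927 Hz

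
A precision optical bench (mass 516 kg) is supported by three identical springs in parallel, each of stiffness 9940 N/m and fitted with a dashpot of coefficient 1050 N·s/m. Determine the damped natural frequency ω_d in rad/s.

7.53 rad/s

Parallel springs add: k_eq = 3 × 9940 = 29820 N/m.
ω_n = √(k_eq/m) = √(29820/516) = 7.602 rad/s.
Critical damping c_c = 2√(k_eq·m) = 2√(29820 × 516) = 7845 N·s/m, so ζ = c/c_c = 1050/7845 = 0.1338.
ω_d = ω_n√(1 − ζ²) = 7.602 × √(1 − 0.0179) = 7.534 rad/s.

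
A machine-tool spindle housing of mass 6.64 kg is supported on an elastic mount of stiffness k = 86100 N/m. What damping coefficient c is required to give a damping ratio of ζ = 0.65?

c_c = 2√(k·m) = 2√(86100 × 6.64) = 1512 N·s/m.
c = ζ·c_c = 0.65 × 1512 = 982.9 N·s/m.

983 N·s/m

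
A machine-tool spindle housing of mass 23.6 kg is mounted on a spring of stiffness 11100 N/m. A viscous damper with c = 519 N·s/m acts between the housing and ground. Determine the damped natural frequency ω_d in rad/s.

ω_n = √(k/m) = √(11100/23.6) = 21.69 rad/s.
Critical damping c_c = 2√(k·m) = 2√(11100 × 23.6) = 1024 N·s/m, so ζ = c/c_c = 519/1024 = 0.5070.
ω_d = ω_n√(1 − ζ²) = 21.69 × √(1 − 0.257) = 18.69 rad/s.

18.7 rad/s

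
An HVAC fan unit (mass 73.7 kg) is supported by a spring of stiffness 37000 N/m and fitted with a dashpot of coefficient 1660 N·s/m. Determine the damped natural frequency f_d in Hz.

ω_n = √(k/m) = √(37000/73.7) = 22.41 rad/s.
Critical damping c_c = 2√(k·m) = 2√(37000 × 73.7) = 3303 N·s/m, so ζ = c/c_c = 1660/3303 = 0.5026.
ω_d = ω_n√(1 − ζ²) = 22.41 × √(1 − 0.253) = 19.37 rad/s.
f_d = ω_d/(2π) = 3.083 Hz.

3.08 Hz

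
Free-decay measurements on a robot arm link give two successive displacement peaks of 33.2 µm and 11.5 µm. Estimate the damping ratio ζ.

0.166

Logarithmic decrement δ = (1/n)·ln(x₀/x_n) = (1/1)·ln(33.2/11.5) = (1/1)·ln(2.887) = 1.060.
ζ = δ/√(4π² + δ²) = 1.060/√(39.48 + 1.12) = 1.060/6.372 = 0.1664.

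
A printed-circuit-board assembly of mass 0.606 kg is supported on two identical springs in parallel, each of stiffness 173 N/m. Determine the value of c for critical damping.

29.0 N·s/m

Parallel springs add: k_eq = 2 × 173 = 346.0 N/m.
c_c = 2√(k_eq·m) = 2√(346.0 × 0.606) = 2 × 14.48 = 28.96 N·s/m.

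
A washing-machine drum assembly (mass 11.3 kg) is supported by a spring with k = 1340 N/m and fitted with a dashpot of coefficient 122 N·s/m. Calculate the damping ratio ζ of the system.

0.496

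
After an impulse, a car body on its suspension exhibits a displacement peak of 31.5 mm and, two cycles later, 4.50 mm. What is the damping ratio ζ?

0.153

Logarithmic decrement δ = (1/n)·ln(x₀/x_n) = (1/2)·ln(31.5/4.50) = (1/2)·ln(7.000) = 0.9730.
ζ = δ/√(4π² + δ²) = 0.9730/√(39.48 + 0.947) = 0.9730/6.358 = 0.1530.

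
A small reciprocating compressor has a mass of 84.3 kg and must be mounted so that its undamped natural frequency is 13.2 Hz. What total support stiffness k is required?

580000 N/m

ω_n = 2πf_n = 2π × 13.2 = 82.94 rad/s.
k = m·ω_n² = 84.3 × 82.94² = 84.3 × 6879 = 579900 N/m.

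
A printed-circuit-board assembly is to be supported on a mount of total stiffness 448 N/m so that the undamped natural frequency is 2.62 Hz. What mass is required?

ω_n = 2πf_n = 2π × 2.62 = 16.46 rad/s.
m = k/ω_n² = 448/16.46² = 448/271.0 = 1.653 kg.

1.65 kg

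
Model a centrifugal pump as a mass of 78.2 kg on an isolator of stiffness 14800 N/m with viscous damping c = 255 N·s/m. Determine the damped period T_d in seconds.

0.460 s

ω_n = √(k/m) = √(14800/78.2) = 13.76 rad/s.
Critical damping c_c = 2√(k·m) = 2√(14800 × 78.2) = 2152 N·s/m, so ζ = c/c_c = 255/2152 = 0.1185.
ω_d = ω_n√(1 − ζ²) = 13.76 × √(1 − 0.0140) = 13.66 rad/s.
T_d = 2π/ω_d = 0.4600 s.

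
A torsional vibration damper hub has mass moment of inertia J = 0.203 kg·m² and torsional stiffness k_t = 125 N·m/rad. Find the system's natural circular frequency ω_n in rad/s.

24.8 rad/s

ω_n = √(k_t/J) = √(125/0.203) = √615.8 = 24.81 rad/s.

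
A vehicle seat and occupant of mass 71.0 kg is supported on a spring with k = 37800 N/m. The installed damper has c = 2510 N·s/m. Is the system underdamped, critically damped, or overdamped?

underdamped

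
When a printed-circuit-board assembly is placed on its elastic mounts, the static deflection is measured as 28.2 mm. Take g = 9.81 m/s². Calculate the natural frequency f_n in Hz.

2.97 Hz

ω_n = √(g/δ_st) = √(9.81/0.0282) = √347.9 = 18.65 rad/s.
f_n = ω_n/(2π) = 18.65/6.283 = 2.968 Hz.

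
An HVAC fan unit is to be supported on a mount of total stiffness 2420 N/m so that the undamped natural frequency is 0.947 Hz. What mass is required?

68.4 kg

ω_n = 2πf_n = 2π × 0.947 = 5.950 rad/s.
m = k/ω_n² = 2420/5.950² = 2420/35.40 = 68.35 kg.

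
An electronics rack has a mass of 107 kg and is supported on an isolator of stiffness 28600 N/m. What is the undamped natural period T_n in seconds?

0.384 s

ω_n = √(k/m) = √(28600/107) = √267.3 = 16.35 rad/s.
T_n = 2π/ω_n = 6.283/16.35 = 0.3843 s.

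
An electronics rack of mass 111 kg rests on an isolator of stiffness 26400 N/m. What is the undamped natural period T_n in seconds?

ω_n = √(k/m) = √(26400/111) = √237.8 = 15.42 rad/s.
T_n = 2π/ω_n = 6.283/15.42 = 0.4074 s.

0.407 s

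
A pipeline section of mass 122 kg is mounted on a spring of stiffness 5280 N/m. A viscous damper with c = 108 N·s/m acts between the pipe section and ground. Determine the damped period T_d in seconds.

0.957 s

ω_n = √(k/m) = √(5280/122) = 6.579 rad/s.
Critical damping c_c = 2√(k·m) = 2√(5280 × 122) = 1605 N·s/m, so ζ = c/c_c = 108/1605 = 0.06728.
ω_d = ω_n√(1 − ζ²) = 6.579 × √(1 − 0.00453) = 6.564 rad/s.
T_d = 2π/ω_d = 0.9573 s.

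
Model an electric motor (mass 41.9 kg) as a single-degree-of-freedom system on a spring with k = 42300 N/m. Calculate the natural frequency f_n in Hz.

ω_n = √(k/m) = √(42300/41.9) = √1010 = 31.77 rad/s.
f_n = ω_n/(2π) = 31.77/6.283 = 5.057 Hz.

5.06 Hz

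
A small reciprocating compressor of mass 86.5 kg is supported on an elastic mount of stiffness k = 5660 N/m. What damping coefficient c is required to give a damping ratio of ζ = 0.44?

616 N·s/m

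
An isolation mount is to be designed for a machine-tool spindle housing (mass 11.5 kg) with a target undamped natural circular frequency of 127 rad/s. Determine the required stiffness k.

185000 N/m

k = m·ω_n² = 11.5 × 127.0² = 11.5 × 16130 = 185500 N/m.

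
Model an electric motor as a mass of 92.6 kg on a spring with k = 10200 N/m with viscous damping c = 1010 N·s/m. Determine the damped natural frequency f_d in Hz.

ω_n = √(k/m) = √(10200/92.6) = 10.50 rad/s.
Critical damping c_c = 2√(k·m) = 2√(10200 × 92.6) = 1944 N·s/m, so ζ = c/c_c = 1010/1944 = 0.5196.
ω_d = ω_n√(1 − ζ²) = 10.50 × √(1 − 0.270) = 8.967 rad/s.
f_d = ω_d/(2π) = 1.427 Hz.

1.43 Hz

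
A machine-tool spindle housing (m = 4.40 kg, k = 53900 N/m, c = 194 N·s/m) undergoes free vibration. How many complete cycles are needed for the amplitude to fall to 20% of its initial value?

2 cycles

ζ = c/(2√(km)) = 194/(2√(53900 × 4.40)) = 194/974.0 = 0.1992.
Logarithmic decrement δ = 2πζ/√(1 − ζ²) = 2π × 0.1992/√(1 − 0.0397) = 1.277.
x_n/x₀ = e^(−nδ) ≤ 0.2; take ln: n ≥ ln(1/0.2)/δ = 1.609/1.277 = 1.260.
So 2 complete cycles are required.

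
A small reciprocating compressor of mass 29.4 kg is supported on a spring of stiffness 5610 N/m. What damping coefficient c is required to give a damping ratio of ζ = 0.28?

227 N·s/m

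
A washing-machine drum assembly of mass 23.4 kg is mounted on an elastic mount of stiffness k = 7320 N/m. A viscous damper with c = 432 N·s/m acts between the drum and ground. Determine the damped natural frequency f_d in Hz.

ω_n = √(k/m) = √(7320/23.4) = 17.69 rad/s.
Critical damping c_c = 2√(k·m) = 2√(7320 × 23.4) = 827.7 N·s/m, so ζ = c/c_c = 432/827.7 = 0.5219.
ω_d = ω_n√(1 − ζ²) = 17.69 × √(1 − 0.272) = 15.09 rad/s.
f_d = ω_d/(2π) = 2.401 Hz.

2.40 Hz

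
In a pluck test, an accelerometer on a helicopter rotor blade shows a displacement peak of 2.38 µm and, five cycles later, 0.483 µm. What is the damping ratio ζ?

0.0507

Logarithmic decrement δ = (1/n)·ln(x₀/x_n) = (1/5)·ln(2.38/0.483) = (1/5)·ln(4.928) = 0.3190.
ζ = δ/√(4π² + δ²) = 0.3190/√(39.48 + 0.102) = 0.3190/6.291 = 0.05070.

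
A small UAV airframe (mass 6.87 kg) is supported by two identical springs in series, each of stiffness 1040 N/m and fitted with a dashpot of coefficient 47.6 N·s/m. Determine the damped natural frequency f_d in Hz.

Series springs: 1/k_eq = 2/1040, so k_eq = 1040/2 = 520.0 N/m.
ω_n = √(k_eq/m) = √(520.0/6.87) = 8.700 rad/s.
Critical damping c_c = 2√(k_eq·m) = 2√(520.0 × 6.87) = 119.5 N·s/m, so ζ = c/c_c = 47.6/119.5 = 0.3982.
ω_d = ω_n√(1 − ζ²) = 8.700 × √(1 − 0.159) = 7.981 rad/s.
f_d = ω_d/(2π) = 1.270 Hz.

1.27 Hz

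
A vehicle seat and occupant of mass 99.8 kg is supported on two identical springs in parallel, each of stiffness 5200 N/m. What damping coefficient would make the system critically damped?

2040 N·s/m

Parallel springs add: k_eq = 2 × 5200 = 10400 N/m.
c_c = 2√(k_eq·m) = 2√(10400 × 99.8) = 2 × 1019 = 2038 N·s/m.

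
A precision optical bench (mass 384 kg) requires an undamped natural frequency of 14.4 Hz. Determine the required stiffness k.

3140000 N/m

ω_n = 2πf_n = 2π × 14.4 = 90.48 rad/s.
k = m·ω_n² = 384 × 90.48² = 384 × 8186 = 3144000 N/m.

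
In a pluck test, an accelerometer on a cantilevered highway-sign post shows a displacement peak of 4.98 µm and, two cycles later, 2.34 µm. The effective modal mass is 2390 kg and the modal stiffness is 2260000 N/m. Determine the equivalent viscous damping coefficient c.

8820 N·s/m

Logarithmic decrement δ = (1/n)·ln(x₀/x_n) = (1/2)·ln(4.98/2.34) = (1/2)·ln(2.128) = 0.3776.
ζ = δ/√(4π² + δ²) = 0.3776/√(39.48 + 0.143) = 0.3776/6.295 = 0.05999.
c = ζ · 2√(km) = 0.05999 × 2√(2260000 × 2390) = 0.05999 × 147000 = 8819 N·s/m.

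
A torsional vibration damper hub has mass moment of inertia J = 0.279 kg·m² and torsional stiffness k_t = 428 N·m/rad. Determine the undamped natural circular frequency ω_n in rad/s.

ω_n = √(k_t/J) = √(428/0.279) = √1534 = 39.17 rad/s.

39.2 rad/s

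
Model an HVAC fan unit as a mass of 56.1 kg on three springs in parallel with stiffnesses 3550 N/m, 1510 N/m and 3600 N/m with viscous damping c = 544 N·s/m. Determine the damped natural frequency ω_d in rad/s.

11.4 rad/s

Parallel springs add: k_eq = 3550 + 1510 + 3600 = 8660 N/m.
ω_n = √(k_eq/m) = √(8660/56.1) = 12.42 rad/s.
Critical damping c_c = 2√(k_eq·m) = 2√(8660 × 56.1) = 1394 N·s/m, so ζ = c/c_c = 544/1394 = 0.3902.
ω_d = ω_n√(1 − ζ²) = 12.42 × √(1 − 0.152) = 11.44 rad/s.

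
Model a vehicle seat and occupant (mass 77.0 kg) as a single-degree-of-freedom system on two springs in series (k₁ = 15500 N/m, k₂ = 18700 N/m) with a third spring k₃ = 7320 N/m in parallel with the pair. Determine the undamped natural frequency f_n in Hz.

Series pair: k_s = k₁k₂/(k₁+k₂) = (15500)(18700)/(15500 + 18700) = 8475 N/m. In parallel with k₃: k_eq = 8475 + 7320 = 15800 N/m.
ω_n = √(k_eq/m) = √(15800/77.0) = √205.1 = 14.32 rad/s.
f_n = ω_n/(2π) = 14.32/6.283 = 2.279 Hz.

2.28 Hz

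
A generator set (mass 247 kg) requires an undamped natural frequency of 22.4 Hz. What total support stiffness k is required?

ω_n = 2πf_n = 2π × 22.4 = 140.7 rad/s.
k = m·ω_n² = 247 × 140.7² = 247 × 19810 = 4893000 N/m.

4890000 N/m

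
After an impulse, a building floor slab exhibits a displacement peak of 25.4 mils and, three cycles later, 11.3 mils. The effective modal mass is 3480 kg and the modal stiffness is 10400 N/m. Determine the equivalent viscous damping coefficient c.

517 N·s/m

Logarithmic decrement δ = (1/n)·ln(x₀/x_n) = (1/3)·ln(25.4/11.3) = (1/3)·ln(2.248) = 0.2700.
ζ = δ/√(4π² + δ²) = 0.2700/√(39.48 + 0.0729) = 0.2700/6.289 = 0.04293.
c = ζ · 2√(km) = 0.04293 × 2√(10400 × 3480) = 0.04293 × 12030 = 516.5 N·s/m.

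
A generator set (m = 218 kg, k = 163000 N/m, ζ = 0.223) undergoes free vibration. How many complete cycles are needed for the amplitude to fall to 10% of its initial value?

Logarithmic decrement δ = 2πζ/√(1 − ζ²) = 2π × 0.2230/√(1 − 0.0497) = 1.437.
x_n/x₀ = e^(−nδ) ≤ 0.1; take ln: n ≥ ln(1/0.1)/δ = 2.303/1.437 = 1.602.
So 2 complete cycles are required.

2 cycles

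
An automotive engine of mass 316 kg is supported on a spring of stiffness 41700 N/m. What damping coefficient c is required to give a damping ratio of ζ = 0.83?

6030 N·s/m

c_c = 2√(k·m) = 2√(41700 × 316) = 7260 N·s/m.
c = ζ·c_c = 0.83 × 7260 = 6026 N·s/m.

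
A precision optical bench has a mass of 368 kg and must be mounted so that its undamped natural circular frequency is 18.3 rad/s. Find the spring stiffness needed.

k = m·ω_n² = 368 × 18.30² = 368 × 334.9 = 123200 N/m.

123000 N/m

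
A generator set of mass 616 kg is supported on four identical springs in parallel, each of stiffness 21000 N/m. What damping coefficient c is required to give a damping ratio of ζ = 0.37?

Parallel springs add: k_eq = 4 × 21000 = 84000 N/m.
c_c = 2√(k_eq·m) = 2√(84000 × 616) = 14390 N·s/m.
c = ζ·c_c = 0.37 × 14390 = 5323 N·s/m.

5320 N·s/m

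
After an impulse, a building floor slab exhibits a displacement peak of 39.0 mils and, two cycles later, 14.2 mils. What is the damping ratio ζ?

0.0801

Logarithmic decrement δ = (1/n)·ln(x₀/x_n) = (1/2)·ln(39.0/14.2) = (1/2)·ln(2.746) = 0.5052.
ζ = δ/√(4π² + δ²) = 0.5052/√(39.48 + 0.255) = 0.5052/6.303 = 0.08014.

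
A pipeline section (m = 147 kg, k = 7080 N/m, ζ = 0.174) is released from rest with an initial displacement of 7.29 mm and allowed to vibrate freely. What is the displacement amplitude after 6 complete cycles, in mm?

Logarithmic decrement δ = 2πζ/√(1 − ζ²) = 2π × 0.1740/√(1 − 0.0303) = 1.110.
After n cycles, x_n/x₀ = e^(−nδ), so x_6 = 7.29 × e^(−6 × 1.110) = 7.29 × 0.001280 = 0.009328 mm.

0.00933 mm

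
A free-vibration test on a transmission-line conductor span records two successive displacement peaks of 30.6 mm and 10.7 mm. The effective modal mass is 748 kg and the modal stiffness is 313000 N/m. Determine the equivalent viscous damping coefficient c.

5050 N·s/m

Logarithmic decrement δ = (1/n)·ln(x₀/x_n) = (1/1)·ln(30.6/10.7) = (1/1)·ln(2.860) = 1.051.
ζ = δ/√(4π² + δ²) = 1.051/√(39.48 + 1.10) = 1.051/6.370 = 0.1649.
c = ζ · 2√(km) = 0.1649 × 2√(313000 × 748) = 0.1649 × 30600 = 5048 N·s/m.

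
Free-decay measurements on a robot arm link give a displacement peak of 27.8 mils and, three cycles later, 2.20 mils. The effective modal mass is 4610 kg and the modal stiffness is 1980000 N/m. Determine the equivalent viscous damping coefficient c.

25500 N·s/m

Logarithmic decrement δ = (1/n)·ln(x₀/x_n) = (1/3)·ln(27.8/2.20) = (1/3)·ln(12.64) = 0.8455.
ζ = δ/√(4π² + δ²) = 0.8455/√(39.48 + 0.715) = 0.8455/6.340 = 0.1334.
c = ζ · 2√(km) = 0.1334 × 2√(1980000 × 4610) = 0.1334 × 191100 = 25480 N·s/m.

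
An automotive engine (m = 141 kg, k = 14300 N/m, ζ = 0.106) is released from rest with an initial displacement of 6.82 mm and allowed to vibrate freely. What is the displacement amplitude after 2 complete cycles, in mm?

1.79 mm

Logarithmic decrement δ = 2πζ/√(1 − ζ²) = 2π × 0.1060/√(1 − 0.0112) = 0.6698.
After n cycles, x_n/x₀ = e^(−nδ), so x_2 = 6.82 × e^(−2 × 0.6698) = 6.82 × 0.2620 = 1.787 mm.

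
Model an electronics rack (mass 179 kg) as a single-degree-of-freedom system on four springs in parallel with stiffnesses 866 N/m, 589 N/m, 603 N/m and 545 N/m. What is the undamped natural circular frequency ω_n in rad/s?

3.81 rad/s

Parallel springs add: k_eq = 866 + 589 + 603 + 545 = 2603 N/m.
ω_n = √(k_eq/m) = √(2603/179) = √14.54 = 3.813 rad/s.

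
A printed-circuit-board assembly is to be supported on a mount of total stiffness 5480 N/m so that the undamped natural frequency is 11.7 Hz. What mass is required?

1.01 kg

ω_n = 2πf_n = 2π × 11.7 = 73.51 rad/s.
m = k/ω_n² = 5480/73.51² = 5480/5404 = 1.014 kg.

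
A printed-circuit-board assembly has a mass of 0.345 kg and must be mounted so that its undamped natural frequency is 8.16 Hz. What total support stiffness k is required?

907 N/m

ω_n = 2πf_n = 2π × 8.16 = 51.27 rad/s.
k = m·ω_n² = 0.345 × 51.27² = 0.345 × 2629 = 906.9 N/m.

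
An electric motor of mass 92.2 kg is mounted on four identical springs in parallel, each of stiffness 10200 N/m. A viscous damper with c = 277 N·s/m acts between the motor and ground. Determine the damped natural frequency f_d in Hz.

3.34 Hz

Parallel springs add: k_eq = 4 × 10200 = 40800 N/m.
ω_n = √(k_eq/m) = √(40800/92.2) = 21.04 rad/s.
Critical damping c_c = 2√(k_eq·m) = 2√(40800 × 92.2) = 3879 N·s/m, so ζ = c/c_c = 277/3879 = 0.07141.
ω_d = ω_n√(1 − ζ²) = 21.04 × √(1 − 0.00510) = 20.98 rad/s.
f_d = ω_d/(2π) = 3.339 Hz.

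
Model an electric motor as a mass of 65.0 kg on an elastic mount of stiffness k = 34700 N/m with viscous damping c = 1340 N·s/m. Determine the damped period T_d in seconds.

ω_n = √(k/m) = √(34700/65.0) = 23.11 rad/s.
Critical damping c_c = 2√(k·m) = 2√(34700 × 65.0) = 3004 N·s/m, so ζ = c/c_c = 1340/3004 = 0.4461.
ω_d = ω_n√(1 − ζ²) = 23.11 × √(1 − 0.199) = 20.68 rad/s.
T_d = 2π/ω_d = 0.3039 s.

0.304 s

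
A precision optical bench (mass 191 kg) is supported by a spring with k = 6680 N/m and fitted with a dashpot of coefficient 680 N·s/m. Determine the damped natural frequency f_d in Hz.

ω_n = √(k/m) = √(6680/191) = 5.914 rad/s.
Critical damping c_c = 2√(k·m) = 2√(6680 × 191) = 2259 N·s/m, so ζ = c/c_c = 680/2259 = 0.3010.
ω_d = ω_n√(1 − ζ²) = 5.914 × √(1 − 0.0906) = 5.640 rad/s.
f_d = ω_d/(2π) = 0.8976 Hz.

0.898 Hz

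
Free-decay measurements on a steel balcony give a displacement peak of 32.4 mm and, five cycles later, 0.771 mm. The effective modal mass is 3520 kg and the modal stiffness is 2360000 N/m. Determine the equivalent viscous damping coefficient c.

Logarithmic decrement δ = (1/n)·ln(x₀/x_n) = (1/5)·ln(32.4/0.771) = (1/5)·ln(42.02) = 0.7476.
ζ = δ/√(4π² + δ²) = 0.7476/√(39.48 + 0.559) = 0.7476/6.328 = 0.1182.
c = ζ · 2√(km) = 0.1182 × 2√(2360000 × 3520) = 0.1182 × 182300 = 21540 N·s/m.

21500 N·s/m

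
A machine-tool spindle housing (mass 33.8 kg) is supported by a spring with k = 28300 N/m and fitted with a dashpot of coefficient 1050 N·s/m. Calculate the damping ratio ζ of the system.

ω_n = √(k/m) = √(28300/33.8) = 28.94 rad/s.
Critical damping c_c = 2√(k·m) = 2√(28300 × 33.8) = 1956 N·s/m, so ζ = c/c_c = 1050/1956 = 0.5368.

0.537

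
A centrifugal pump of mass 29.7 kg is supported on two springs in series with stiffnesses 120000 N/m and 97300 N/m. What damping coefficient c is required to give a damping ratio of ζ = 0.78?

Series springs: 1/k_eq = 1/120000 + 1/97300 = 1.861×10^-5, so k_eq = 53730 N/m.
c_c = 2√(k_eq·m) = 2√(53730 × 29.7) = 2527 N·s/m.
c = ζ·c_c = 0.78 × 2527 = 1971 N·s/m.

1970 N·s/m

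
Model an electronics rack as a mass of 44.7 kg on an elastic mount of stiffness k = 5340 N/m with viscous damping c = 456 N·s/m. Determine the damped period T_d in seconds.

ω_n = √(k/m) = √(5340/44.7) = 10.93 rad/s.
Critical damping c_c = 2√(k·m) = 2√(5340 × 44.7) = 977.1 N·s/m, so ζ = c/c_c = 456/977.1 = 0.4667.
ω_d = ω_n√(1 − ζ²) = 10.93 × √(1 − 0.218) = 9.667 rad/s.
T_d = 2π/ω_d = 0.6500 s.

0.650 s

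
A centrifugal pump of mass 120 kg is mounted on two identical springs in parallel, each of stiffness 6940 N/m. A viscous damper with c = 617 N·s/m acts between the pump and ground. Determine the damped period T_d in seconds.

0.602 s

Parallel springs add: k_eq = 2 × 6940 = 13880 N/m.
ω_n = √(k_eq/m) = √(13880/120) = 10.75 rad/s.
Critical damping c_c = 2√(k_eq·m) = 2√(13880 × 120) = 2581 N·s/m, so ζ = c/c_c = 617/2581 = 0.2390.
ω_d = ω_n√(1 − ζ²) = 10.75 × √(1 − 0.0571) = 10.44 rad/s.
T_d = 2π/ω_d = 0.6017 s.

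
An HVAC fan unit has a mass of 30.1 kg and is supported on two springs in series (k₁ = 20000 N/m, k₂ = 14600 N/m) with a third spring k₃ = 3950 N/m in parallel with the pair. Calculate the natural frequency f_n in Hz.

3.23 Hz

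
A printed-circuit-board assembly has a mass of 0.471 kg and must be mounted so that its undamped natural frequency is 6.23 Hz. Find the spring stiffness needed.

ω_n = 2πf_n = 2π × 6.23 = 39.14 rad/s.
k = m·ω_n² = 0.471 × 39.14² = 0.471 × 1532 = 721.7 N/m.

722 N/m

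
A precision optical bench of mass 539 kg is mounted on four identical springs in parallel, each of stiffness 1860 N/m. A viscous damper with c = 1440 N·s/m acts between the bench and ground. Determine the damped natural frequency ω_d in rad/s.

3.47 rad/s

Parallel springs add: k_eq = 4 × 1860 = 7440 N/m.
ω_n = √(k_eq/m) = √(7440/539) = 3.715 rad/s.
Critical damping c_c = 2√(k_eq·m) = 2√(7440 × 539) = 4005 N·s/m, so ζ = c/c_c = 1440/4005 = 0.3595.
ω_d = ω_n√(1 − ζ²) = 3.715 × √(1 − 0.129) = 3.467 rad/s.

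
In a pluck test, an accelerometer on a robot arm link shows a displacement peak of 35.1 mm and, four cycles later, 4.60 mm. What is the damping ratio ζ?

0.0806

Logarithmic decrement δ = (1/n)·ln(x₀/x_n) = (1/4)·ln(35.1/4.60) = (1/4)·ln(7.630) = 0.5080.
ζ = δ/√(4π² + δ²) = 0.5080/√(39.48 + 0.258) = 0.5080/6.304 = 0.08059.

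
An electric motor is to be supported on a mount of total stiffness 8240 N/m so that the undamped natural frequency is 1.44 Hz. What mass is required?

101 kg

ω_n = 2πf_n = 2π × 1.44 = 9.048 rad/s.
m = k/ω_n² = 8240/9.048² = 8240/81.86 = 100.7 kg.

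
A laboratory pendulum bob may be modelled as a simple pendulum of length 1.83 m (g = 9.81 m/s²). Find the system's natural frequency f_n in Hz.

0.368 Hz

For a simple pendulum ω_n = √(g/L) = √(9.81/1.83) = √5.361 = 2.315 rad/s.
f_n = ω_n/(2π) = 2.315/6.283 = 0.3685 Hz.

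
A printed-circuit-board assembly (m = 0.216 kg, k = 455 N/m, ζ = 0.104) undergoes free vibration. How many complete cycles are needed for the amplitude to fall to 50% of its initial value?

2 cycles

Logarithmic decrement δ = 2πζ/√(1 − ζ²) = 2π × 0.1040/√(1 − 0.0108) = 0.6570.
x_n/x₀ = e^(−nδ) ≤ 0.5; take ln: n ≥ ln(1/0.5)/δ = 0.6931/0.6570 = 1.055.
So 2 complete cycles are required.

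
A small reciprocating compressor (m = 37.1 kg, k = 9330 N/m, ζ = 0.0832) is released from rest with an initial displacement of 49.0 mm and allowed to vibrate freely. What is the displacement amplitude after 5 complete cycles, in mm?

3.56 mm

Logarithmic decrement δ = 2πζ/√(1 − ζ²) = 2π × 0.08320/√(1 − 0.00692) = 0.5246.
After n cycles, x_n/x₀ = e^(−nδ), so x_5 = 49.0 × e^(−5 × 0.5246) = 49.0 × 0.07259 = 3.557 mm.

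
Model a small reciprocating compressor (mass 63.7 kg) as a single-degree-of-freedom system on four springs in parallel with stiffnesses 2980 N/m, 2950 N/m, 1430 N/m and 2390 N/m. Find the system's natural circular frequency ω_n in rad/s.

12.4 rad/s

Parallel springs add: k_eq = 2980 + 2950 + 1430 + 2390 = 9750 N/m.
ω_n = √(k_eq/m) = √(9750/63.7) = √153.1 = 12.37 rad/s.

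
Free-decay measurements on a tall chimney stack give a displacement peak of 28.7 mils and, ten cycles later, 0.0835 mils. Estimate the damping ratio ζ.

0.0925

Logarithmic decrement δ = (1/n)·ln(x₀/x_n) = (1/10)·ln(28.7/0.0835) = (1/10)·ln(343.7) = 0.5840.
ζ = δ/√(4π² + δ²) = 0.5840/√(39.48 + 0.341) = 0.5840/6.310 = 0.09254.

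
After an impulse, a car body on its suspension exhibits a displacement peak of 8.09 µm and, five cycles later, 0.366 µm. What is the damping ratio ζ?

0.0981

Logarithmic decrement δ = (1/n)·ln(x₀/x_n) = (1/5)·ln(8.09/0.366) = (1/5)·ln(22.10) = 0.6192.
ζ = δ/√(4π² + δ²) = 0.6192/√(39.48 + 0.383) = 0.6192/6.314 = 0.09807.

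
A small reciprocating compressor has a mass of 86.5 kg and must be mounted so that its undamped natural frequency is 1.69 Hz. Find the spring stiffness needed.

9750 N/m

ω_n = 2πf_n = 2π × 1.69 = 10.62 rad/s.
k = m·ω_n² = 86.5 × 10.62² = 86.5 × 112.8 = 9753 N/m.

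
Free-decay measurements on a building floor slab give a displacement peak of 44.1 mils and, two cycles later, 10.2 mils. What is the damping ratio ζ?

0.116

Logarithmic decrement δ = (1/n)·ln(x₀/x_n) = (1/2)·ln(44.1/10.2) = (1/2)·ln(4.324) = 0.7320.
ζ = δ/√(4π² + δ²) = 0.7320/√(39.48 + 0.536) = 0.7320/6.326 = 0.1157.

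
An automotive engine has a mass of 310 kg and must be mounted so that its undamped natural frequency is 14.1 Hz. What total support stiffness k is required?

2430000 N/m

ω_n = 2πf_n = 2π × 14.1 = 88.59 rad/s.
k = m·ω_n² = 310 × 88.59² = 310 × 7849 = 2433000 N/m.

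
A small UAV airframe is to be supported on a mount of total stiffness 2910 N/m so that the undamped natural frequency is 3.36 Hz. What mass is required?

ω_n = 2πf_n = 2π × 3.36 = 21.11 rad/s.
m = k/ω_n² = 2910/21.11² = 2910/445.7 = 6.529 kg.

6.53 kg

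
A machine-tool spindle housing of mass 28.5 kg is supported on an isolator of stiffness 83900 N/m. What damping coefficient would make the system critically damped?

c_c = 2√(k·m) = 2√(83900 × 28.5) = 2 × 1546 = 3093 N·s/m.

3090 N·s/m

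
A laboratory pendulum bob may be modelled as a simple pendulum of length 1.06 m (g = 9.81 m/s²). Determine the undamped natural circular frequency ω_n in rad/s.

3.04 rad/s

For a simple pendulum ω_n = √(g/L) = √(9.81/1.06) = √9.255 = 3.042 rad/s.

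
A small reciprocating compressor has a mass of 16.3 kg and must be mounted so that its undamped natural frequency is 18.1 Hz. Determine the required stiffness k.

211000 N/m

ω_n = 2πf_n = 2π × 18.1 = 113.7 rad/s.
k = m·ω_n² = 16.3 × 113.7² = 16.3 × 12930 = 210800 N/m.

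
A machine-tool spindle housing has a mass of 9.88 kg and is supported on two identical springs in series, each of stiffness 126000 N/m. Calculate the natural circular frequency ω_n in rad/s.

Series springs: 1/k_eq = 2/126000, so k_eq = 126000/2 = 63000 N/m.
ω_n = √(k_eq/m) = √(63000/9.88) = √6377 = 79.85 rad/s.

79.9 rad/s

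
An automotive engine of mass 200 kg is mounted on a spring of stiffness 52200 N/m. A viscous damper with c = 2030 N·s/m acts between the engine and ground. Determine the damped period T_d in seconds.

ω_n = √(k/m) = √(52200/200) = 16.16 rad/s.
Critical damping c_c = 2√(k·m) = 2√(52200 × 200) = 6462 N·s/m, so ζ = c/c_c = 2030/6462 = 0.3141.
ω_d = ω_n√(1 − ζ²) = 16.16 × √(1 − 0.0987) = 15.34 rad/s.
T_d = 2π/ω_d = 0.4097 s.

0.410 s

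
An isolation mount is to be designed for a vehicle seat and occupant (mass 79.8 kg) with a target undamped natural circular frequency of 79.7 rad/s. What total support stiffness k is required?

k = m·ω_n² = 79.8 × 79.70² = 79.8 × 6352 = 506900 N/m.

507000 N/m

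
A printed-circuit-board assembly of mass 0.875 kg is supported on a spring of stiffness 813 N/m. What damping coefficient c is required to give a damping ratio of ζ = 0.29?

c_c = 2√(k·m) = 2√(813.0 × 0.875) = 53.34 N·s/m.
c = ζ·c_c = 0.29 × 53.34 = 15.47 N·s/m.

15.5 N·s/m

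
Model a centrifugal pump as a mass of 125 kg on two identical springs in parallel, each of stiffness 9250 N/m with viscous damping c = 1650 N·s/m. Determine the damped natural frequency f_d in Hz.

Parallel springs add: k_eq = 2 × 9250 = 18500 N/m.
ω_n = √(k_eq/m) = √(18500/125) = 12.17 rad/s.
Critical damping c_c = 2√(k_eq·m) = 2√(18500 × 125) = 3041 N·s/m, so ζ = c/c_c = 1650/3041 = 0.5425.
ω_d = ω_n√(1 − ζ²) = 12.17 × √(1 − 0.294) = 10.22 rad/s.
f_d = ω_d/(2π) = 1.626 Hz.

1.63 Hz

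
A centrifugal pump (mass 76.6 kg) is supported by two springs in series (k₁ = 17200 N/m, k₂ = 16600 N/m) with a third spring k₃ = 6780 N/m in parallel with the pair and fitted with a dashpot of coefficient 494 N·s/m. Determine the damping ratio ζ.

0.229

Series pair: k_s = k₁k₂/(k₁+k₂) = (17200)(16600)/(17200 + 16600) = 8447 N/m. In parallel with k₃: k_eq = 8447 + 6780 = 15230 N/m.
ω_n = √(k_eq/m) = √(15230/76.6) = 14.10 rad/s.
Critical damping c_c = 2√(k_eq·m) = 2√(15230 × 76.6) = 2160 N·s/m, so ζ = c/c_c = 494/2160 = 0.2287.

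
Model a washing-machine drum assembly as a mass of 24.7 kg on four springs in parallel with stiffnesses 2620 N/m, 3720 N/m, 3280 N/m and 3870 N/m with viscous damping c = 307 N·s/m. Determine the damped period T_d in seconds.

Parallel springs add: k_eq = 2620 + 3720 + 3280 + 3870 = 13490 N/m.
ω_n = √(k_eq/m) = √(13490/24.7) = 23.37 rad/s.
Critical damping c_c = 2√(k_eq·m) = 2√(13490 × 24.7) = 1154 N·s/m, so ζ = c/c_c = 307/1154 = 0.2659.
ω_d = ω_n√(1 − ζ²) = 23.37 × √(1 − 0.0707) = 22.53 rad/s.
T_d = 2π/ω_d = 0.2789 s.

0.279 s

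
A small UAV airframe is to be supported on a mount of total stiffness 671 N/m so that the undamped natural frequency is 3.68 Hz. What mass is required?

1.26 kg

ω_n = 2πf_n = 2π × 3.68 = 23.12 rad/s.
m = k/ω_n² = 671/23.12² = 671/534.6 = 1.255 kg.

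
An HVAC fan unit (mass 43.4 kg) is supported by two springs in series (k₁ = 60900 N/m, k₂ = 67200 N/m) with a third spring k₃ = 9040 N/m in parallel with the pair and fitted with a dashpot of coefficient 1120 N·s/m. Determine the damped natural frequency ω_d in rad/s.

27.9 rad/s

Series pair: k_s = k₁k₂/(k₁+k₂) = (60900)(67200)/(60900 + 67200) = 31950 N/m. In parallel with k₃: k_eq = 31950 + 9040 = 40990 N/m.
ω_n = √(k_eq/m) = √(40990/43.4) = 30.73 rad/s.
Critical damping c_c = 2√(k_eq·m) = 2√(40990 × 43.4) = 2667 N·s/m, so ζ = c/c_c = 1120/2667 = 0.4199.
ω_d = ω_n√(1 − ζ²) = 30.73 × √(1 − 0.176) = 27.89 rad/s.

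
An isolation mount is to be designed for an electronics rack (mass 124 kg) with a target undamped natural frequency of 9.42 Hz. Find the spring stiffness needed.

434000 N/m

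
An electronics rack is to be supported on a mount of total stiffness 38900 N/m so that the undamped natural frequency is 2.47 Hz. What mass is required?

162 kg

ω_n = 2πf_n = 2π × 2.47 = 15.52 rad/s.
m = k/ω_n² = 38900/15.52² = 38900/240.9 = 161.5 kg.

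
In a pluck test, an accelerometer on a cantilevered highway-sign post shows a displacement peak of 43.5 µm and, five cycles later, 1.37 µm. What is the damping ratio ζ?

0.109

Logarithmic decrement δ = (1/n)·ln(x₀/x_n) = (1/5)·ln(43.5/1.37) = (1/5)·ln(31.75) = 0.6916.
ζ = δ/√(4π² + δ²) = 0.6916/√(39.48 + 0.478) = 0.6916/6.321 = 0.1094.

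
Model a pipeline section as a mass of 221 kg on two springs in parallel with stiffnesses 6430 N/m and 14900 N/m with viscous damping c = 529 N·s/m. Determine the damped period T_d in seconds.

Parallel springs add: k_eq = 6430 + 14900 = 21330 N/m.
ω_n = √(k_eq/m) = √(21330/221) = 9.824 rad/s.
Critical damping c_c = 2√(k_eq·m) = 2√(21330 × 221) = 4342 N·s/m, so ζ = c/c_c = 529/4342 = 0.1218.
ω_d = ω_n√(1 − ζ²) = 9.824 × √(1 − 0.0148) = 9.751 rad/s.
T_d = 2π/ω_d = 0.6444 s.

0.644 s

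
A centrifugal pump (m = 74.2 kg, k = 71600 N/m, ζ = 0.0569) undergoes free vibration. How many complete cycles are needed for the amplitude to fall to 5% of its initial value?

9 cycles

Logarithmic decrement δ = 2πζ/√(1 − ζ²) = 2π × 0.05690/√(1 − 0.00324) = 0.3581.
x_n/x₀ = e^(−nδ) ≤ 0.05; take ln: n ≥ ln(1/0.05)/δ = 2.996/0.3581 = 8.366.
So 9 complete cycles are required.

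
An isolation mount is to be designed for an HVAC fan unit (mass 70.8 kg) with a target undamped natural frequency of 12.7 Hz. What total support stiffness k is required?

451000 N/m

ω_n = 2πf_n = 2π × 12.7 = 79.80 rad/s.
k = m·ω_n² = 70.8 × 79.80² = 70.8 × 6367 = 450800 N/m.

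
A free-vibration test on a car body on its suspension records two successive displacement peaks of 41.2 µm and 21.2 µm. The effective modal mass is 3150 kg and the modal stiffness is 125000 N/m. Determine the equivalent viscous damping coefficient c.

Logarithmic decrement δ = (1/n)·ln(x₀/x_n) = (1/1)·ln(41.2/21.2) = (1/1)·ln(1.943) = 0.6644.
ζ = δ/√(4π² + δ²) = 0.6644/√(39.48 + 0.441) = 0.6644/6.318 = 0.1052.
c = ζ · 2√(km) = 0.1052 × 2√(125000 × 3150) = 0.1052 × 39690 = 4173 N·s/m.

4170 N·s/m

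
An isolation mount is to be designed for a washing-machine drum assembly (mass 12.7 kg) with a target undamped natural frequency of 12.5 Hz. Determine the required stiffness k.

78300 N/m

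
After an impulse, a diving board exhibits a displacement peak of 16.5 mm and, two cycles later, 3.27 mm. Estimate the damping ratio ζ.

0.128

Logarithmic decrement δ = (1/n)·ln(x₀/x_n) = (1/2)·ln(16.5/3.27) = (1/2)·ln(5.046) = 0.8093.
ζ = δ/√(4π² + δ²) = 0.8093/√(39.48 + 0.655) = 0.8093/6.335 = 0.1277.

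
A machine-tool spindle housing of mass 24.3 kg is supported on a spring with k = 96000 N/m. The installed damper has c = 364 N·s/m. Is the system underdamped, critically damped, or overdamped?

c_c = 2√(k·m) = 3055 N·s/m; ζ = c/c_c = 364/3055 = 0.119.
Since ζ < 1 the system is underdamped.

underdamped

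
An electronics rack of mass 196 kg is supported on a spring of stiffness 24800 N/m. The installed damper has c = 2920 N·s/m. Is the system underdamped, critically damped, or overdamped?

underdamped

c_c = 2√(k·m) = 4409 N·s/m; ζ = c/c_c = 2920/4409 = 0.662.
Since ζ < 1 the system is underdamped.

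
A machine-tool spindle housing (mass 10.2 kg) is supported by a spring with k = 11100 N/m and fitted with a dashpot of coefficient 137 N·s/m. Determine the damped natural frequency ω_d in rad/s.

32.3 rad/s

ω_n = √(k/m) = √(11100/10.2) = 32.99 rad/s.
Critical damping c_c = 2√(k·m) = 2√(11100 × 10.2) = 673.0 N·s/m, so ζ = c/c_c = 137/673.0 = 0.2036.
ω_d = ω_n√(1 − ζ²) = 32.99 × √(1 − 0.0414) = 32.30 rad/s.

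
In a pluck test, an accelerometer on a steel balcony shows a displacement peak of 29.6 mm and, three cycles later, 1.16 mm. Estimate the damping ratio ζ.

Logarithmic decrement δ = (1/n)·ln(x₀/x_n) = (1/3)·ln(29.6/1.16) = (1/3)·ln(25.52) = 1.080.
ζ = δ/√(4π² + δ²) = 1.080/√(39.48 + 1.17) = 1.080/6.375 = 0.1694.

0.169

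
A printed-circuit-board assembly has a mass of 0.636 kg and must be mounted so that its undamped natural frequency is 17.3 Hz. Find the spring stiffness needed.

7510 N/m

ω_n = 2πf_n = 2π × 17.3 = 108.7 rad/s.
k = m·ω_n² = 0.636 × 108.7² = 0.636 × 11820 = 7515 N/m.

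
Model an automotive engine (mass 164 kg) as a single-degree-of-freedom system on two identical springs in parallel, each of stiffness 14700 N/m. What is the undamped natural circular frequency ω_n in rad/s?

13.4 rad/s

Parallel springs add: k_eq = 2 × 14700 = 29400 N/m.
ω_n = √(k_eq/m) = √(29400/164) = √179.3 = 13.39 rad/s.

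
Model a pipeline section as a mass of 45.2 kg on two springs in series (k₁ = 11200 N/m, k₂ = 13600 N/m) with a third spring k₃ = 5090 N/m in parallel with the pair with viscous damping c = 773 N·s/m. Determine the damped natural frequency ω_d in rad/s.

13.2 rad/s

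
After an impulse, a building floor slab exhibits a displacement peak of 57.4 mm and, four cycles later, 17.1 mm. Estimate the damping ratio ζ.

Logarithmic decrement δ = (1/n)·ln(x₀/x_n) = (1/4)·ln(57.4/17.1) = (1/4)·ln(3.357) = 0.3027.
ζ = δ/√(4π² + δ²) = 0.3027/√(39.48 + 0.0917) = 0.3027/6.290 = 0.04813.

0.0481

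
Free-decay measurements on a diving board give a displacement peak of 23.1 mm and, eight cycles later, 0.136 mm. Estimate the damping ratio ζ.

Logarithmic decrement δ = (1/n)·ln(x₀/x_n) = (1/8)·ln(23.1/0.136) = (1/8)·ln(169.9) = 0.6419.
ζ = δ/√(4π² + δ²) = 0.6419/√(39.48 + 0.412) = 0.6419/6.316 = 0.1016.

0.102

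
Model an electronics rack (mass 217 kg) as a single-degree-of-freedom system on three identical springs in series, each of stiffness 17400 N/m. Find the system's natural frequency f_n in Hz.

Series springs: 1/k_eq = 3/17400, so k_eq = 17400/3 = 5800 N/m.
ω_n = √(k_eq/m) = √(5800/217) = √26.73 = 5.170 rad/s.
f_n = ω_n/(2π) = 5.170/6.283 = 0.8228 Hz.

0.823 Hz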